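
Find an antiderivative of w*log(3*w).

w**2*(log(w) + log(3))/2 - w**2/4 + C

Use integration by parts with u = log(3*w), dv = w dw.
Then du = 1/w dw and v = w**2/2.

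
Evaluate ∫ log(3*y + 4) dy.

y*log(3*y + 4) - y + 4*log(3*y + 4)/3 + C

Use integration by parts with u = log(3*y + 4), dv = dy.
Then du = 3/(3*y + 4) dy and v = y.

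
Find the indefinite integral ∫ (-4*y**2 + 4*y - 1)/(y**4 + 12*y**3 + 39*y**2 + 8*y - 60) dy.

Factor the denominator: (y - 1)*(y + 2)*(y + 5)*(y + 6).
Partial-fraction decomposition: 169/(28*(y + 6)) - 121/(18*(y + 5)) + 25/(36*(y + 2)) - 1/(126*(y - 1)).
Integrate each term: A/(y−a) contributes A·log|y−a|.

-log(y - 1)/126 + 25*log(y + 2)/36 - 121*log(y + 5)/18 + 169*log(y + 6)/28 + C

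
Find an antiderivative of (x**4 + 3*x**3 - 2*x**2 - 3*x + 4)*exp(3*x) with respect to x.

(27*x**4 + 45*x**3 - 99*x**2 - 15*x + 113)*exp(3*x)/81 + C

Use integration by parts with u = x**4 + 3*x**3 - 2*x**2 - 3*x + 4, dv = exp(3*x) dx, so v = exp(3*x)/3.
Apply parts 4 times (tabular method): alternate signs, differentiate u down to 0, integrate dv up.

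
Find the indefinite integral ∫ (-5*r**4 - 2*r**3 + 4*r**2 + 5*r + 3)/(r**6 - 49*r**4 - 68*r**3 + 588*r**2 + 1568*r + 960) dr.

-1347*log(r - 6)/1120 + 3247*log(r - 5)/3402 - log(r + 1)/378 + 55*log(r + 2)/224 + 13*log(r + 4)/2430 + 221/(108*r + 432) + C

Factor the denominator: (r - 6)*(r - 5)*(r + 1)*(r + 2)*(r + 4)**2.
Partial-fraction decomposition: 13/(2430*(r + 4)) - 221/(108*(r + 4)**2) + 55/(224*(r + 2)) - 1/(378*(r + 1)) + 3247/(3402*(r - 5)) - 1347/(1120*(r - 6)).
Integrate each term; A/(r−a) gives A·log|r−a|; A/(r−a)² gives −A/(r−a).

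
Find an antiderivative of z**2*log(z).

z**3*log(z)/3 - z**3/9 + C

Use integration by parts with u = log(z), dv = z**2 dz.
Then du = 1/z dz and v = z**3/3.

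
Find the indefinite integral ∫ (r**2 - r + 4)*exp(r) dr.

Use integration by parts with u = r**2 - r + 4, dv = exp(r) dr, so v = exp(r).
Apply parts 2 times (tabular method): alternate signs, differentiate u down to 0, integrate dv up.

(r**2 - 3*r + 7)*exp(r) + C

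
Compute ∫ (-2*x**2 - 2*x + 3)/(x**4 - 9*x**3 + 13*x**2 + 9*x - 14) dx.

-109*log(x - 7)/240 + 3*log(x - 2)/5 - log(x - 1)/12 - log(x + 1)/16 + C

Factor the denominator: (x - 7)*(x - 2)*(x - 1)*(x + 1).
Partial-fraction decomposition: -1/(16*(x + 1)) - 1/(12*(x - 1)) + 3/(5*(x - 2)) - 109/(240*(x - 7)).
Integrate each term: A/(x−a) contributes A·log|x−a|.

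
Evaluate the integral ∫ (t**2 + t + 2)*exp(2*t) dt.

Use integration by parts with u = t**2 + t + 2, dv = exp(2*t) dt, so v = exp(2*t)/2.
Apply parts 2 times (tabular method): alternate signs, differentiate u down to 0, integrate dv up.

(t**2 + 2)*exp(2*t)/2 + C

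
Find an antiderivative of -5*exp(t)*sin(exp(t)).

Let u = exp(t), so du = (exp(t)) dt.
Rewriting, the integral becomes -5·∫ sin(u) du = -5·-cos(u).
Substituting back, u = exp(t).

5*cos(exp(t)) + C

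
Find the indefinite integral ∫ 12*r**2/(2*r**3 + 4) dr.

Let u = 2*r**3 + 4, so du = (6*r**2) dr.
Rewriting, the integral becomes 2·∫ 1/u du = 2·log(u).
Substituting back, u = 2*r**3 + 4.

2*log(2*r**3 + 4) + C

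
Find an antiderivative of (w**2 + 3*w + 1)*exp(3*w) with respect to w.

(9*w**2 + 21*w + 2)*exp(3*w)/27 + C

Use integration by parts with u = w**2 + 3*w + 1, dv = exp(3*w) dw, so v = exp(3*w)/3.
Apply parts 2 times (tabular method): alternate signs, differentiate u down to 0, integrate dv up.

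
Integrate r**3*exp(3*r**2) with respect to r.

(3*r**2 - 1)*exp(3*r**2)/18 + C

Let u = r², du = 2r dr; rewrite as (1/2)∫ u^1·exp(3u) du.
Now integrate by parts 1 time.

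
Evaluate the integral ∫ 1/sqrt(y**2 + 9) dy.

Substitute y = 3·tan(θ), so dy = 3·sec(θ)^2 dθ and the radical becomes sqrt(y**2 + 9) = 3·sec(θ) by the Pythagorean identity.
Integrate the resulting trig expression in θ, then back-substitute tan(θ) = y/3, sec(θ) = sqrt(y**2 + 9)/3 (absorbing any constant into C).

log(y + sqrt(y**2 + 9)) + C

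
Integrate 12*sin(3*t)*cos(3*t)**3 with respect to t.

Let u = cos(3*t), so du = (-3*sin(3*t)) dt.
Rewriting, the integral becomes -4·∫ u^3 du = -4·u^4/4.
Substituting back, u = cos(3*t).

-cos(3*t)**4 + C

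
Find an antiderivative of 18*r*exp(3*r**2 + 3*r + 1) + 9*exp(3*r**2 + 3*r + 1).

Let u = 3*r**2 + 3*r + 1, so du = (6*r + 3) dr.
Rewriting, the integral becomes 3·∫ e^u du = 3·e^u.
Substituting back, u = 3*r**2 + 3*r + 1.

3*exp(3*r**2 + 3*r + 1) + C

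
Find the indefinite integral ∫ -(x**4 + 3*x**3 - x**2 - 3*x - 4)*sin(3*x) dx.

x**4*cos(3*x)/3 - 4*x**3*sin(3*x)/9 + x**3*cos(3*x) - x**2*sin(3*x) - 7*x**2*cos(3*x)/9 + 14*x*sin(3*x)/27 - 5*x*cos(3*x)/3 + 5*sin(3*x)/9 - 94*cos(3*x)/81 + C

Use integration by parts with u = x**4 + 3*x**3 - x**2 - 3*x - 4, dv = -sin(3*x) dx, so v = cos(3*x)/3.
Apply parts 4 times (tabular method): alternate signs, differentiate u down to 0, integrate dv up.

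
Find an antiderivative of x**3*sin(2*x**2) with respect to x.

Let u = x², du = 2x dx; rewrite as (1/2)∫ u^1·sin(2u) du.
Now integrate by parts 1 time.

-x**2*cos(2*x**2)/4 + sin(2*x**2)/8 + C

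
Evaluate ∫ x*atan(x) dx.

Use integration by parts with u = arctan(x), dv = x dx.
Then du = 1/(x**2 + 1) dx.

x**2*atan(x)/2 - x/2 + atan(x)/2 + C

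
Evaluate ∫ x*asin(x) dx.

Use integration by parts with u = arcsin(x), dv = x dx.
Then du = 1/sqrt(-x**2 + 1) dx.

x**2*asin(x)/2 + x*sqrt(-x**2 + 1)/4 - asin(x)/4 + C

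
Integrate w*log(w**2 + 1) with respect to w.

Let u = w**2 + 1, so du = (2*w) dw.
The integral becomes (1/2)·∫ log(u) du; integrate by parts with u′=log(u), dv′=du.

w**2*log(w**2 + 1)/2 - w**2/2 + log(w**2 + 1)/2 + C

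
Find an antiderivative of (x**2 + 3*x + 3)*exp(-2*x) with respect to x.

(-x**2 - 4*x - 5)*exp(-2*x)/2 + C

Use integration by parts with u = x**2 + 3*x + 3, dv = exp(-2*x) dx, so v = -exp(-2*x)/2.
Apply parts 2 times (tabular method): alternate signs, differentiate u down to 0, integrate dv up.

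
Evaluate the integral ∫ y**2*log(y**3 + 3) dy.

y**3*log(y**3 + 3)/3 - y**3/3 + log(y**3 + 3) + C

Let u = y**3 + 3, so du = (3*y**2) dy.
The integral becomes (1/3)·∫ log(u) du; integrate by parts with u′=log(u), dv′=du.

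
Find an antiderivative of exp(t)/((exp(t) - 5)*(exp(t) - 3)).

log(exp(t) - 5)/2 - log(exp(t) - 3)/2 + C

Let u = e^t, du = e^t dt.
The integral becomes ∫ du/((u-5)(u-3)); decompose into partial fractions.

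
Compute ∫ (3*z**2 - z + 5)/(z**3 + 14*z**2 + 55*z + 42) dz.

3*log(z + 1)/10 - 119*log(z + 6)/5 + 53*log(z + 7)/2 + C

Factor the denominator: (z + 1)*(z + 6)*(z + 7).
Partial-fraction decomposition: 53/(2*(z + 7)) - 119/(5*(z + 6)) + 3/(10*(z + 1)).
Integrate each term: A/(z−a) contributes A·log|z−a|.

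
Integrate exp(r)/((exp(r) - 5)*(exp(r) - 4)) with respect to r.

Let u = e^r, du = e^r dr.
The integral becomes ∫ du/((u-4)(u-5)); decompose into partial fractions.

log(exp(r) - 5) - log(exp(r) - 4) + C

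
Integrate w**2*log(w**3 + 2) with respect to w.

w**3*log(w**3 + 2)/3 - w**3/3 + 2*log(w**3 + 2)/3 + C

Let u = w**3 + 2, so du = (3*w**2) dw.
The integral becomes (1/3)·∫ log(u) du; integrate by parts with u′=log(u), dv′=du.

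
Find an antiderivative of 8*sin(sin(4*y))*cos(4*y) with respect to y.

Let u = sin(4*y), so du = (4*cos(4*y)) dy.
Rewriting, the integral becomes 2·∫ sin(u) du = 2·-cos(u).
Substituting back, u = sin(4*y).

-2*cos(sin(4*y)) + C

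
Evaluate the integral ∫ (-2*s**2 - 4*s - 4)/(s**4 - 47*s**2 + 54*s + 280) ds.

Factor the denominator: (s - 5)*(s - 4)*(s + 2)*(s + 7).
Partial-fraction decomposition: 37/(330*(s + 7)) - 2/(105*(s + 2)) + 26/(33*(s - 4)) - 37/(42*(s - 5)).
Integrate each term: A/(s−a) contributes A·log|s−a|.

-37*log(s - 5)/42 + 26*log(s - 4)/33 - 2*log(s + 2)/105 + 37*log(s + 7)/330 + C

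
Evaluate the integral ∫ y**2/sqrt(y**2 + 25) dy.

y*sqrt(y**2 + 25)/2 - 25*log(y + sqrt(y**2 + 25))/2 + C

Substitute y = 5·tan(θ), so dy = 5·sec(θ)^2 dθ and the radical becomes sqrt(y**2 + 25) = 5·sec(θ) by the Pythagorean identity.
Integrate the resulting trig expression in θ, then back-substitute tan(θ) = y/5, sec(θ) = sqrt(y**2 + 25)/5 (absorbing any constant into C).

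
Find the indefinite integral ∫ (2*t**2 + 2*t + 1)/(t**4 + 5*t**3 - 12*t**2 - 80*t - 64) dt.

41*log(t - 4)/320 - log(t + 1)/45 - 61*log(t + 4)/576 - 25/(24*t + 96) + C

Factor the denominator: (t - 4)*(t + 1)*(t + 4)**2.
Partial-fraction decomposition: -61/(576*(t + 4)) + 25/(24*(t + 4)**2) - 1/(45*(t + 1)) + 41/(320*(t - 4)).
Integrate each term; A/(t−a) gives A·log|t−a|; A/(t−a)² gives −A/(t−a).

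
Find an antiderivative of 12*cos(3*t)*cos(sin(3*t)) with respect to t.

Let u = sin(3*t), so du = (3*cos(3*t)) dt.
Rewriting, the integral becomes 4·∫ cos(u) du = 4·sin(u).
Substituting back, u = sin(3*t).

4*sin(sin(3*t)) + C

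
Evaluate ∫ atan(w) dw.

Use integration by parts with u = arctan(w), dv = dw.
Then du = 1/(w**2 + 1) dw.

w*atan(w) - log(w**2 + 1)/2 + C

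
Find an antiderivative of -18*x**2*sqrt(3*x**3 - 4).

-4*(3*x**3 - 4)**(3/2)/3 + C

Let u = 3*x**3 - 4, so du = (9*x**2) dx.
Rewriting, the integral becomes -2·∫ √u du = -2·(2/3)u^(3/2).
Substituting back, u = 3*x**3 - 4.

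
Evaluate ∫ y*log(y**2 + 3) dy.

Let u = y**2 + 3, so du = (2*y) dy.
The integral becomes (1/2)·∫ log(u) du; integrate by parts with u′=log(u), dv′=du.

y**2*log(y**2 + 3)/2 - y**2/2 + 3*log(y**2 + 3)/2 + C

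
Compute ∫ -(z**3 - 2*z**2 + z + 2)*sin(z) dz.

z**3*cos(z) - 3*z**2*sin(z) - 2*z**2*cos(z) + 4*z*sin(z) - 5*z*cos(z) + 5*sin(z) + 6*cos(z) + C

Use integration by parts with u = z**3 - 2*z**2 + z + 2, dv = -sin(z) dz, so v = cos(z).
Apply parts 3 times (tabular method): alternate signs, differentiate u down to 0, integrate dv up.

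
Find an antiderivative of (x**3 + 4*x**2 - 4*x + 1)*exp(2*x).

Use integration by parts with u = x**3 + 4*x**2 - 4*x + 1, dv = exp(2*x) dx, so v = exp(2*x)/2.
Apply parts 3 times (tabular method): alternate signs, differentiate u down to 0, integrate dv up.

(4*x**3 + 10*x**2 - 26*x + 17)*exp(2*x)/8 + C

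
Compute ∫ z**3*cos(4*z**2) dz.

z**2*sin(4*z**2)/8 + cos(4*z**2)/32 + C

Let u = z², du = 2z dz; rewrite as (1/2)∫ u^1·cos(4u) du.
Now integrate by parts 1 time.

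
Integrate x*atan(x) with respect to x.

x**2*atan(x)/2 - x/2 + atan(x)/2 + C

Use integration by parts with u = arctan(x), dv = x dx.
Then du = 1/(x**2 + 1) dx.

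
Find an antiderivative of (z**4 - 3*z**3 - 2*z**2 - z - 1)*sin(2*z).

-z**4*cos(2*z)/2 + z**3*sin(2*z) + 3*z**3*cos(2*z)/2 - 9*z**2*sin(2*z)/4 + 5*z**2*cos(2*z)/2 - 5*z*sin(2*z)/2 - 7*z*cos(2*z)/4 + 7*sin(2*z)/8 - 3*cos(2*z)/4 + C

Use integration by parts with u = z**4 - 3*z**3 - 2*z**2 - z - 1, dv = sin(2*z) dz, so v = -cos(2*z)/2.
Apply parts 4 times (tabular method): alternate signs, differentiate u down to 0, integrate dv up.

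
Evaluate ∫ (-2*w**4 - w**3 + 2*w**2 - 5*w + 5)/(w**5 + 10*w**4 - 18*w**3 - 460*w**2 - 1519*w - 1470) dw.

Factor the denominator: (w - 7)*(w + 2)*(w + 3)*(w + 5)*(w + 7).
Partial-fraction decomposition: -4321/(560*(w + 7)) + 1045/(144*(w + 5)) - 97/(80*(w + 3)) + 1/(135*(w + 2)) - 5077/(15120*(w - 7)).
Integrate each term: A/(w−a) contributes A·log|w−a|.

-5077*log(w - 7)/15120 + log(w + 2)/135 - 97*log(w + 3)/80 + 1045*log(w + 5)/144 - 4321*log(w + 7)/560 + C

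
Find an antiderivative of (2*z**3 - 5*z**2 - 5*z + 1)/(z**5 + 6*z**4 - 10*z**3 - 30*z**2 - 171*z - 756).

29*log(z - 4)/1925 + 83*log(z + 3)/504 - 895*log(z + 7)/2552 + 2231*log(z**2 + 9)/26100 - 46*atan(z/3)/6525 + C

Factor the denominator: (z - 4)*(z + 3)*(z + 7)*(z**2 + 9).
Partial-fraction decomposition: 23*(97*z - 12)/(13050*(z**2 + 9)) - 895/(2552*(z + 7)) + 83/(504*(z + 3)) + 29/(1925*(z - 4)).
Integrate each term; A/(z−a) gives A·log|z−a|; the (Bz+D)/(z²+p²) term gives a log and an atan.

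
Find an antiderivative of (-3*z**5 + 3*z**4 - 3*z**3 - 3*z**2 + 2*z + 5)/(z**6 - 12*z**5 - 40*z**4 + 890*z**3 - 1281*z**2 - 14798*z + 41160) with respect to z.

Factor the denominator: (z - 7)**2*(z - 6)*(z - 4)*(z + 5)*(z + 7).
Partial-fraction decomposition: -58497/(56056*(z + 7)) + 11545/(28512*(z + 5)) + 2531/(1782*(z - 4)) - 20179/(286*(z - 6)) + 2826955/(42336*(z - 7)) - 44375/(504*(z - 7)**2).
Integrate each term; A/(z−a) gives A·log|z−a|; A/(z−a)² gives −A/(z−a).

2826955*log(z - 7)/42336 - 20179*log(z - 6)/286 + 2531*log(z - 4)/1782 + 11545*log(z + 5)/28512 - 58497*log(z + 7)/56056 + 44375/(504*z - 3528) + C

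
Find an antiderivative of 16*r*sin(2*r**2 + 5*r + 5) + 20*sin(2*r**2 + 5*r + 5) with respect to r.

Let u = 2*r**2 + 5*r + 5, so du = (4*r + 5) dr.
Rewriting, the integral becomes 4·∫ sin(u) du = 4·-cos(u).
Substituting back, u = 2*r**2 + 5*r + 5.

-4*cos(2*r**2 + 5*r + 5) + C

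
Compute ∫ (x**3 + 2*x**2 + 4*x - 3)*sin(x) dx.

Use integration by parts with u = x**3 + 2*x**2 + 4*x - 3, dv = sin(x) dx, so v = -cos(x).
Apply parts 3 times (tabular method): alternate signs, differentiate u down to 0, integrate dv up.

-x**3*cos(x) + 3*x**2*sin(x) - 2*x**2*cos(x) + 4*x*sin(x) + 2*x*cos(x) - 2*sin(x) + 7*cos(x) + C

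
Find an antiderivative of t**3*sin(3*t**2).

Let u = t², du = 2t dt; rewrite as (1/2)∫ u^1·sin(3u) du.
Now integrate by parts 1 time.

-t**2*cos(3*t**2)/6 + sin(3*t**2)/18 + C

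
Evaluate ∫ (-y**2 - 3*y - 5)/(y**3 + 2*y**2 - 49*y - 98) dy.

Factor the denominator: (y - 7)*(y + 2)*(y + 7).
Partial-fraction decomposition: -33/(70*(y + 7)) + 1/(15*(y + 2)) - 25/(42*(y - 7)).
Integrate each term: A/(y−a) contributes A·log|y−a|.

-25*log(y - 7)/42 + log(y + 2)/15 - 33*log(y + 7)/70 + C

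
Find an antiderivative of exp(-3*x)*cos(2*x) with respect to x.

2*exp(-3*x)*sin(2*x)/13 - 3*exp(-3*x)*cos(2*x)/13 + C

Let I denote the integral. Integrate by parts with u = cos(2*x), dv = exp(-3*x) dx, so v = -exp(-3*x)/3: I = -exp(-3*x)*cos(2*x)/3 − (2/3)·∫ exp(-3*x)*sin(2*x) dx.
Apply parts again with u = sin(2*x), dv = exp(-3*x) dx: ∫ exp(-3*x)*sin(2*x) dx = -exp(-3*x)*sin(2*x)/3 + (2/3)·I. Substituting back brings back I: I = 2*exp(-3*x)*sin(2*x)/9 - exp(-3*x)*cos(2*x)/3 − (4/9)·I.
Solving for I: (1 + 4/9)·I equals the remaining terms, so I = (9/13)·(2*exp(-3*x)*sin(2*x)/9 - exp(-3*x)*cos(2*x)/3).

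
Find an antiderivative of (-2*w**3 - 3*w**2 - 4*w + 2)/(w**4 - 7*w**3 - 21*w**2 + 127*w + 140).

Factor the denominator: (w - 7)*(w - 5)*(w + 1)*(w + 4).
Partial-fraction decomposition: -98/(297*(w + 4)) + 5/(144*(w + 1)) + 343/(108*(w - 5)) - 859/(176*(w - 7)).
Integrate each term: A/(w−a) contributes A·log|w−a|.

-859*log(w - 7)/176 + 343*log(w - 5)/108 + 5*log(w + 1)/144 - 98*log(w + 4)/297 + C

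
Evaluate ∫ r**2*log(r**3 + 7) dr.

Let u = r**3 + 7, so du = (3*r**2) dr.
The integral becomes (1/3)·∫ log(u) du; integrate by parts with u′=log(u), dv′=du.

r**3*log(r**3 + 7)/3 - r**3/3 + 7*log(r**3 + 7)/3 + C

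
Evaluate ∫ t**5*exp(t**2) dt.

Let u = t², du = 2t dt; rewrite as (1/2)∫ u^2·exp(1u) du.
Now integrate by parts 2 times.

(t**4 - 2*t**2 + 2)*exp(t**2)/2 + C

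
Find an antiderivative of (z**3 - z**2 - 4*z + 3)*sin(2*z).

Use integration by parts with u = z**3 - z**2 - 4*z + 3, dv = sin(2*z) dz, so v = -cos(2*z)/2.
Apply parts 3 times (tabular method): alternate signs, differentiate u down to 0, integrate dv up.

-z**3*cos(2*z)/2 + 3*z**2*sin(2*z)/4 + z**2*cos(2*z)/2 - z*sin(2*z)/2 + 11*z*cos(2*z)/4 - 11*sin(2*z)/8 - 7*cos(2*z)/4 + C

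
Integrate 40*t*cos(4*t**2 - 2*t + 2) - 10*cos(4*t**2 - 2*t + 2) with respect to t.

5*sin(4*t**2 - 2*t + 2) + C

Let u = 4*t**2 - 2*t + 2, so du = (8*t - 2) dt.
Rewriting, the integral becomes 5·∫ cos(u) du = 5·sin(u).
Substituting back, u = 4*t**2 - 2*t + 2.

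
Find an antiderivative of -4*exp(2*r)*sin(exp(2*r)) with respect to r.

Let u = exp(2*r), so du = (2*exp(2*r)) dr.
Rewriting, the integral becomes -2·∫ sin(u) du = -2·-cos(u).
Substituting back, u = exp(2*r).

2*cos(exp(2*r)) + C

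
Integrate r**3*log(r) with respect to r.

r**4*log(r)/4 - r**4/16 + C

Use integration by parts with u = log(r), dv = r**3 dr.
Then du = 1/r dr and v = r**4/4.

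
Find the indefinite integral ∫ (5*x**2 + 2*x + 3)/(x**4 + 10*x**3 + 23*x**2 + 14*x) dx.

3*log(x)/14 - log(x + 1) + 19*log(x + 2)/10 - 39*log(x + 7)/35 + C

Factor the denominator: x*(x + 1)*(x + 2)*(x + 7).
Partial-fraction decomposition: -39/(35*(x + 7)) + 19/(10*(x + 2)) - 1/(x + 1) + 3/(14*x).
Integrate each term: A/(x−a) contributes A·log|x−a|.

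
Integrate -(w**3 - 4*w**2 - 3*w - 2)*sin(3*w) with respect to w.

Use integration by parts with u = w**3 - 4*w**2 - 3*w - 2, dv = -sin(3*w) dw, so v = cos(3*w)/3.
Apply parts 3 times (tabular method): alternate signs, differentiate u down to 0, integrate dv up.

w**3*cos(3*w)/3 - w**2*sin(3*w)/3 - 4*w**2*cos(3*w)/3 + 8*w*sin(3*w)/9 - 11*w*cos(3*w)/9 + 11*sin(3*w)/27 - 10*cos(3*w)/27 + C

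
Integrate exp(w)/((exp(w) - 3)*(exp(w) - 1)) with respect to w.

Let u = e^w, du = e^w dw.
The integral becomes ∫ du/((u-1)(u-3)); decompose into partial fractions.

log(exp(w) - 3)/2 - log(exp(w) - 1)/2 + C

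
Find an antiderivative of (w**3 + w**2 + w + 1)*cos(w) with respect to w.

w**3*sin(w) + w**2*sin(w) + 3*w**2*cos(w) - 5*w*sin(w) + 2*w*cos(w) - sin(w) - 5*cos(w) + C

Use integration by parts with u = w**3 + w**2 + w + 1, dv = cos(w) dw, so v = sin(w).
Apply parts 3 times (tabular method): alternate signs, differentiate u down to 0, integrate dv up.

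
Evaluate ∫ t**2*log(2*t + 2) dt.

Use integration by parts with u = log(2*t + 2), dv = t**2 dt.
Then du = 2/(2*t + 2) dt and v = t**3/3.

t**3*log(2*t + 2)/3 - t**3/9 + t**2/6 - t/3 + log(t + 1)/3 + C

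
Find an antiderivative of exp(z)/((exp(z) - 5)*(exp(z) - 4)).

Let u = e^z, du = e^z dz.
The integral becomes ∫ du/((u-4)(u-5)); decompose into partial fractions.

log(exp(z) - 5) - log(exp(z) - 4) + C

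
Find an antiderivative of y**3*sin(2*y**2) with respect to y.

Let u = y², du = 2y dy; rewrite as (1/2)∫ u^1·sin(2u) du.
Now integrate by parts 1 time.

-y**2*cos(2*y**2)/4 + sin(2*y**2)/8 + C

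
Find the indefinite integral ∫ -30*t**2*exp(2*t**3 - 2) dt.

-5*exp(2*t**3 - 2) + C

Let u = 2*t**3 - 2, so du = (6*t**2) dt.
Rewriting, the integral becomes -5·∫ e^u du = -5·e^u.
Substituting back, u = 2*t**3 - 2.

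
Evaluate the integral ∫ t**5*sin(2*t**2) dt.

-t**4*cos(2*t**2)/4 + t**2*sin(2*t**2)/4 + cos(2*t**2)/8 + C

Let u = t², du = 2t dt; rewrite as (1/2)∫ u^2·sin(2u) du.
Now integrate by parts 2 times.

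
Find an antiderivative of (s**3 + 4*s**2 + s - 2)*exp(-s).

Use integration by parts with u = s**3 + 4*s**2 + s - 2, dv = exp(-s) ds, so v = -exp(-s).
Apply parts 3 times (tabular method): alternate signs, differentiate u down to 0, integrate dv up.

(-s**3 - 7*s**2 - 15*s - 13)*exp(-s) + C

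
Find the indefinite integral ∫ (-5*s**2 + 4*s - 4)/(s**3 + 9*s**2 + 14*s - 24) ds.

-log(s - 1)/7 + 10*log(s + 4) - 104*log(s + 6)/7 + C

Factor the denominator: (s - 1)*(s + 4)*(s + 6).
Partial-fraction decomposition: -104/(7*(s + 6)) + 10/(s + 4) - 1/(7*(s - 1)).
Integrate each term: A/(s−a) contributes A·log|s−a|.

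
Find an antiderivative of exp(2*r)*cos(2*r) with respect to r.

exp(2*r)*sin(2*r)/4 + exp(2*r)*cos(2*r)/4 + C

Let I denote the integral. Integrate by parts with u = cos(2*r), dv = exp(2*r) dr, so v = exp(2*r)/2: I = exp(2*r)*cos(2*r)/2 + ∫ exp(2*r)*sin(2*r) dr.
Apply parts again with u = sin(2*r), dv = exp(2*r) dr: ∫ exp(2*r)*sin(2*r) dr = exp(2*r)*sin(2*r)/2 − I. Substituting back brings back I: I = exp(2*r)*sin(2*r)/2 + exp(2*r)*cos(2*r)/2 − I.
Solving for I: (1 + 1)·I equals the remaining terms, so I = (1/2)·(exp(2*r)*sin(2*r)/2 + exp(2*r)*cos(2*r)/2).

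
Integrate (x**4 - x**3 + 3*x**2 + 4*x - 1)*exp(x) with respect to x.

(x**4 - 5*x**3 + 18*x**2 - 32*x + 31)*exp(x) + C

Use integration by parts with u = x**4 - x**3 + 3*x**2 + 4*x - 1, dv = exp(x) dx, so v = exp(x).
Apply parts 4 times (tabular method): alternate signs, differentiate u down to 0, integrate dv up.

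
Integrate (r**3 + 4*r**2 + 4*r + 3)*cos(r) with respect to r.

r**3*sin(r) + 4*r**2*sin(r) + 3*r**2*cos(r) - 2*r*sin(r) + 8*r*cos(r) - 5*sin(r) - 2*cos(r) + C

Use integration by parts with u = r**3 + 4*r**2 + 4*r + 3, dv = cos(r) dr, so v = sin(r).
Apply parts 3 times (tabular method): alternate signs, differentiate u down to 0, integrate dv up.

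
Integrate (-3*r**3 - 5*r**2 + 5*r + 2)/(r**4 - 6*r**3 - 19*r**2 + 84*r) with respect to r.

log(r)/42 - 1237*log(r - 7)/308 + 109*log(r - 3)/84 - 47*log(r + 4)/154 + C

Factor the denominator: r*(r - 7)*(r - 3)*(r + 4).
Partial-fraction decomposition: -47/(154*(r + 4)) + 109/(84*(r - 3)) - 1237/(308*(r - 7)) + 1/(42*r).
Integrate each term: A/(r−a) contributes A·log|r−a|.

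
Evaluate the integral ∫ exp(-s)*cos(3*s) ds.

3*exp(-s)*sin(3*s)/10 - exp(-s)*cos(3*s)/10 + C

Let I denote the integral. Integrate by parts with u = cos(3*s), dv = exp(-s) ds, so v = -exp(-s): I = -exp(-s)*cos(3*s) − 3·∫ exp(-s)*sin(3*s) ds.
Apply parts again with u = sin(3*s), dv = exp(-s) ds: ∫ exp(-s)*sin(3*s) ds = -exp(-s)*sin(3*s) + 3·I. Substituting back brings back I: I = 3*exp(-s)*sin(3*s) - exp(-s)*cos(3*s) − 9·I.
Solving for I: (1 + 9)·I equals the remaining terms, so I = (1/10)·(3*exp(-s)*sin(3*s) - exp(-s)*cos(3*s)).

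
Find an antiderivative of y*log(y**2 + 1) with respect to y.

Let u = y**2 + 1, so du = (2*y) dy.
The integral becomes (1/2)·∫ log(u) du; integrate by parts with u′=log(u), dv′=du.

y**2*log(y**2 + 1)/2 - y**2/2 + log(y**2 + 1)/2 + C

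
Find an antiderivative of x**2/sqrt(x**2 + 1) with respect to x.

x*sqrt(x**2 + 1)/2 - log(x + sqrt(x**2 + 1))/2 + C

Substitute x = tan(θ), so dx = sec(θ)^2 dθ and the radical becomes sqrt(x**2 + 1) = sec(θ) by the Pythagorean identity.
Integrate the resulting trig expression in θ, then back-substitute tan(θ) = x, sec(θ) = sqrt(x**2 + 1) (absorbing any constant into C).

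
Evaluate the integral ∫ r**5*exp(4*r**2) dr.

Let u = r², du = 2r dr; rewrite as (1/2)∫ u^2·exp(4u) du.
Now integrate by parts 2 times.

(8*r**4 - 4*r**2 + 1)*exp(4*r**2)/64 + C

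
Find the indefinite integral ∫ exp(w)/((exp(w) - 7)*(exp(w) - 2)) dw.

Let u = e^w, du = e^w dw.
The integral becomes ∫ du/((u-7)(u-2)); decompose into partial fractions.

log(exp(w) - 7)/5 - log(exp(w) - 2)/5 + C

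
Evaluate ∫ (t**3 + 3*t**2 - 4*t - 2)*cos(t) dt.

Use integration by parts with u = t**3 + 3*t**2 - 4*t - 2, dv = cos(t) dt, so v = sin(t).
Apply parts 3 times (tabular method): alternate signs, differentiate u down to 0, integrate dv up.

t**3*sin(t) + 3*t**2*sin(t) + 3*t**2*cos(t) - 10*t*sin(t) + 6*t*cos(t) - 8*sin(t) - 10*cos(t) + C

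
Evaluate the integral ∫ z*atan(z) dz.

Use integration by parts with u = arctan(z), dv = z dz.
Then du = 1/(z**2 + 1) dz.

z**2*atan(z)/2 - z/2 + atan(z)/2 + C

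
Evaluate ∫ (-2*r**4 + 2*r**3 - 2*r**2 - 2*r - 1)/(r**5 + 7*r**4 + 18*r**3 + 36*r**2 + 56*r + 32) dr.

-log(r + 1)/3 + 53*log(r + 2)/16 - 133*log(r + 4)/24 + 9*log(r**2 + 4)/32 + atan(r/2)/16 + C

Factor the denominator: (r + 1)*(r + 2)*(r + 4)*(r**2 + 4).
Partial-fraction decomposition: (9*r + 2)/(16*(r**2 + 4)) - 133/(24*(r + 4)) + 53/(16*(r + 2)) - 1/(3*(r + 1)).
Integrate each term; A/(r−a) gives A·log|r−a|; the (Br+D)/(r²+p²) term gives a log and an atan.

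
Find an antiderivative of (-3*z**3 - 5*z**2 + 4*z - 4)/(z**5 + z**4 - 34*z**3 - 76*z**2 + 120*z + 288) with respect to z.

-101*log(z - 6)/360 + log(z - 2)/12 - log(z + 2)/8 - 4*log(z + 3)/9 + 23*log(z + 4)/30 + C

Factor the denominator: (z - 6)*(z - 2)*(z + 2)*(z + 3)*(z + 4).
Partial-fraction decomposition: 23/(30*(z + 4)) - 4/(9*(z + 3)) - 1/(8*(z + 2)) + 1/(12*(z - 2)) - 101/(360*(z - 6)).
Integrate each term: A/(z−a) contributes A·log|z−a|.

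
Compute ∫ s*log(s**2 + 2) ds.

Let u = s**2 + 2, so du = (2*s) ds.
The integral becomes (1/2)·∫ log(u) du; integrate by parts with u′=log(u), dv′=du.

s**2*log(s**2 + 2)/2 - s**2/2 + log(s**2 + 2) + C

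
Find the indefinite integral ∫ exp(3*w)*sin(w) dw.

Let I denote the integral. Integrate by parts with u = sin(w), dv = exp(3*w) dw, so v = exp(3*w)/3: I = exp(3*w)*sin(w)/3 − (1/3)·∫ exp(3*w)*cos(w) dw.
Apply parts again with u = cos(w), dv = exp(3*w) dw: ∫ exp(3*w)*cos(w) dw = exp(3*w)*cos(w)/3 + (1/3)·I. Substituting back brings back I: I = exp(3*w)*sin(w)/3 - exp(3*w)*cos(w)/9 − (1/9)·I.
Solving for I: (1 + 1/9)·I equals the remaining terms, so I = (9/10)·(exp(3*w)*sin(w)/3 - exp(3*w)*cos(w)/9).

3*exp(3*w)*sin(w)/10 - exp(3*w)*cos(w)/10 + C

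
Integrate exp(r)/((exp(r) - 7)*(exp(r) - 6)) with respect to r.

log(exp(r) - 7) - log(exp(r) - 6) + C

Let u = e^r, du = e^r dr.
The integral becomes ∫ du/((u-7)(u-6)); decompose into partial fractions.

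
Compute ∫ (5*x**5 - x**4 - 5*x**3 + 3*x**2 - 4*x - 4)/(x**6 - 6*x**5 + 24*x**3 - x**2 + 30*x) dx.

-2*log(x)/15 + 7213*log(x - 5)/910 - 101*log(x - 3)/30 + 12*log(x + 2)/35 + 3*log(x**2 + 1)/26 + 2*atan(x)/13 + C

Factor the denominator: x*(x - 5)*(x - 3)*(x + 2)*(x**2 + 1).
Partial-fraction decomposition: (3*x + 2)/(13*(x**2 + 1)) + 12/(35*(x + 2)) - 101/(30*(x - 3)) + 7213/(910*(x - 5)) - 2/(15*x).
Integrate each term; A/(x−a) gives A·log|x−a|; the (Bx+D)/(x²+p²) term gives a log and an atan.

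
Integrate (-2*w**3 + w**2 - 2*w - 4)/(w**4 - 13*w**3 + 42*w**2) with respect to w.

-34*log(w)/441 - 655*log(w - 7)/49 + 103*log(w - 6)/9 + 2/(21*w) + C

Factor the denominator: w**2*(w - 7)*(w - 6).
Partial-fraction decomposition: 103/(9*(w - 6)) - 655/(49*(w - 7)) - 34/(441*w) - 2/(21*w**2).
Integrate each term; A/(w−a) gives A·log|w−a|; A/(w−a)² gives −A/(w−a).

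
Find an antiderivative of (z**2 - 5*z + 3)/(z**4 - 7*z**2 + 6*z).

Factor the denominator: z*(z - 2)*(z - 1)*(z + 3).
Partial-fraction decomposition: -9/(20*(z + 3)) + 1/(4*(z - 1)) - 3/(10*(z - 2)) + 1/(2*z).
Integrate each term: A/(z−a) contributes A·log|z−a|.

log(z)/2 - 3*log(z - 2)/10 + log(z - 1)/4 - 9*log(z + 3)/20 + C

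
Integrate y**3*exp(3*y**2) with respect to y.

(3*y**2 - 1)*exp(3*y**2)/18 + C

Let u = y², du = 2y dy; rewrite as (1/2)∫ u^1·exp(3u) du.
Now integrate by parts 1 time.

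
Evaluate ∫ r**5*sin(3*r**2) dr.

-r**4*cos(3*r**2)/6 + r**2*sin(3*r**2)/9 + cos(3*r**2)/27 + C

Let u = r², du = 2r dr; rewrite as (1/2)∫ u^2·sin(3u) du.
Now integrate by parts 2 times.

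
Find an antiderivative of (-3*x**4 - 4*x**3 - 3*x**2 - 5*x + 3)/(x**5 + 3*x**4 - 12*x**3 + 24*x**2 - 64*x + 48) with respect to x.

-99*log(x - 2)/64 + 12*log(x - 1)/35 - 3099*log(x + 6)/2240 - 33*log(x**2 + 4)/160 - 11*atan(x/2)/40 + C

Factor the denominator: (x - 2)*(x - 1)*(x + 6)*(x**2 + 4).
Partial-fraction decomposition: -11*(3*x + 4)/(80*(x**2 + 4)) - 3099/(2240*(x + 6)) + 12/(35*(x - 1)) - 99/(64*(x - 2)).
Integrate each term; A/(x−a) gives A·log|x−a|; the (Bx+D)/(x²+p²) term gives a log and an atan.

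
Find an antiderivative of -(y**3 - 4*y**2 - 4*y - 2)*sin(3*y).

Use integration by parts with u = y**3 - 4*y**2 - 4*y - 2, dv = -sin(3*y) dy, so v = cos(3*y)/3.
Apply parts 3 times (tabular method): alternate signs, differentiate u down to 0, integrate dv up.

y**3*cos(3*y)/3 - y**2*sin(3*y)/3 - 4*y**2*cos(3*y)/3 + 8*y*sin(3*y)/9 - 14*y*cos(3*y)/9 + 14*sin(3*y)/27 - 10*cos(3*y)/27 + C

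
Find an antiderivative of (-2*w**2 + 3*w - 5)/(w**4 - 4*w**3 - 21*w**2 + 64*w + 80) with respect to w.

Factor the denominator: (w - 5)*(w - 4)*(w + 1)*(w + 4).
Partial-fraction decomposition: 49/(216*(w + 4)) - 1/(9*(w + 1)) + 5/(8*(w - 4)) - 20/(27*(w - 5)).
Integrate each term: A/(w−a) contributes A·log|w−a|.

-20*log(w - 5)/27 + 5*log(w - 4)/8 - log(w + 1)/9 + 49*log(w + 4)/216 + C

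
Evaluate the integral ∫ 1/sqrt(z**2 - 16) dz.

Substitute z = 4·sec(θ), so dz = 4·sec(θ)*tan(θ) dθ and the radical becomes sqrt(z**2 - 16) = 4·tan(θ) by the Pythagorean identity.
Integrate the resulting trig expression in θ, then back-substitute sec(θ) = z/4, tan(θ) = sqrt(z**2 - 16)/4 (absorbing any constant into C).

log(z + sqrt(z**2 - 16)) + C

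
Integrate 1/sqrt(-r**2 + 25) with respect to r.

Substitute r = 5·sin(θ), so dr = 5·cos(θ) dθ and the radical becomes sqrt(-r**2 + 25) = 5·cos(θ) by the Pythagorean identity.
Integrate the resulting trig expression in θ, then back-substitute θ = asin(r/5), sin(θ) = r/5, cos(θ) = sqrt(-r**2 + 25)/5 (absorbing any constant into C).

asin(r/5) + C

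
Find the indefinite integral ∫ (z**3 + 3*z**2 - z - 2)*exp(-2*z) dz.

Use integration by parts with u = z**3 + 3*z**2 - z - 2, dv = exp(-2*z) dz, so v = -exp(-2*z)/2.
Apply parts 3 times (tabular method): alternate signs, differentiate u down to 0, integrate dv up.

(-4*z**3 - 18*z**2 - 14*z + 1)*exp(-2*z)/8 + C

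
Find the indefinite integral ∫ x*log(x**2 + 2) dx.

Let u = x**2 + 2, so du = (2*x) dx.
The integral becomes (1/2)·∫ log(u) du; integrate by parts with u′=log(u), dv′=du.

x**2*log(x**2 + 2)/2 - x**2/2 + log(x**2 + 2) + C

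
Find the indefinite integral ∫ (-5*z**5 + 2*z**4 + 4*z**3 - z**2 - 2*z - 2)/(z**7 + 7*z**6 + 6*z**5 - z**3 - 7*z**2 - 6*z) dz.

log(z)/3 - log(z - 1)/14 - 41*log(z + 1)/50 + 20291*log(z + 6)/19425 - 9*log(z**2 + 1)/37 + 31*atan(z)/74 - 1/(10*z + 10) + C

Factor the denominator: z*(z - 1)*(z + 1)**2*(z + 6)*(z**2 + 1).
Partial-fraction decomposition: -(36*z - 31)/(74*(z**2 + 1)) + 20291/(19425*(z + 6)) - 41/(50*(z + 1)) + 1/(10*(z + 1)**2) - 1/(14*(z - 1)) + 1/(3*z).
Integrate each term; A/(z−a) gives A·log|z−a|; the (Bz+D)/(z²+p²) term gives a log and an atan.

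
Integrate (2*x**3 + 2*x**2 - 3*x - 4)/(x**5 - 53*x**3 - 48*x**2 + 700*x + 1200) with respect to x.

Factor the denominator: (x - 6)*(x - 5)*(x + 2)*(x + 4)*(x + 5).
Partial-fraction decomposition: -63/(110*(x + 5)) + 22/(45*(x + 4)) - 1/(56*(x + 2)) - 281/(630*(x - 5)) + 241/(440*(x - 6)).
Integrate each term: A/(x−a) contributes A·log|x−a|.

241*log(x - 6)/440 - 281*log(x - 5)/630 - log(x + 2)/56 + 22*log(x + 4)/45 - 63*log(x + 5)/110 + C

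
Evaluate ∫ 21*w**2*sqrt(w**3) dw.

Let u = w**3, so du = (3*w**2) dw.
Rewriting, the integral becomes 7·∫ √u du = 7·(2/3)u^(3/2).
Substituting back, u = w**3.

14*(w**3)**(3/2)/3 + C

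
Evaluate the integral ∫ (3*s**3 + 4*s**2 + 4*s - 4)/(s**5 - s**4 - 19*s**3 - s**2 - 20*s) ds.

log(s)/5 + 491*log(s - 5)/1170 - 37*log(s + 4)/153 - 167*log(s**2 + 1)/884 - 29*atan(s)/442 + C

Factor the denominator: s*(s - 5)*(s + 4)*(s**2 + 1).
Partial-fraction decomposition: -(167*s + 29)/(442*(s**2 + 1)) - 37/(153*(s + 4)) + 491/(1170*(s - 5)) + 1/(5*s).
Integrate each term; A/(s−a) gives A·log|s−a|; the (Bs+D)/(s²+p²) term gives a log and an atan.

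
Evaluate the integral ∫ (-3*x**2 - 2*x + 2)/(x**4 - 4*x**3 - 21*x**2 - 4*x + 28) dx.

Factor the denominator: (x - 7)*(x - 1)*(x + 2)**2.
Partial-fraction decomposition: 22/(81*(x + 2)) - 2/(9*(x + 2)**2) + 1/(18*(x - 1)) - 53/(162*(x - 7)).
Integrate each term; A/(x−a) gives A·log|x−a|; A/(x−a)² gives −A/(x−a).

-53*log(x - 7)/162 + log(x - 1)/18 + 22*log(x + 2)/81 + 2/(9*x + 18) + C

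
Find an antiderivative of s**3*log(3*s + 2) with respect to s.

Use integration by parts with u = log(3*s + 2), dv = s**3 ds.
Then du = 3/(3*s + 2) ds and v = s**4/4.

s**4*log(3*s + 2)/4 - s**4/16 + s**3/18 - s**2/18 + 2*s/27 - 4*log(3*s + 2)/81 + C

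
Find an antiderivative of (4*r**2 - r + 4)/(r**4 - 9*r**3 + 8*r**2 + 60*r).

Factor the denominator: r*(r - 6)*(r - 5)*(r + 2).
Partial-fraction decomposition: -11/(56*(r + 2)) - 99/(35*(r - 5)) + 71/(24*(r - 6)) + 1/(15*r).
Integrate each term: A/(r−a) contributes A·log|r−a|.

log(r)/15 + 71*log(r - 6)/24 - 99*log(r - 5)/35 - 11*log(r + 2)/56 + C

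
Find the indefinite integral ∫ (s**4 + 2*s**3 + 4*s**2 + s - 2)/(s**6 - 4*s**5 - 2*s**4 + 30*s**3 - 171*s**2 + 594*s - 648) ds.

-1405*log(s - 3)/2646 + 8*log(s - 2)/13 - 31*log(s + 4)/1225 - 1037*log(s**2 + 9)/35100 - 203*atan(s/3)/5850 - 86/(63*s - 189) + C

Factor the denominator: (s - 3)**2*(s - 2)*(s + 4)*(s**2 + 9).
Partial-fraction decomposition: -(1037*s + 1827)/(17550*(s**2 + 9)) - 31/(1225*(s + 4)) + 8/(13*(s - 2)) - 1405/(2646*(s - 3)) + 86/(63*(s - 3)**2).
Integrate each term; A/(s−a) gives A·log|s−a|; the (Bs+D)/(s²+p²) term gives a log and an atan.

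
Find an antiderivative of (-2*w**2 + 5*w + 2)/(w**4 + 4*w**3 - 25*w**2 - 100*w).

Factor the denominator: w*(w - 5)*(w + 4)*(w + 5).
Partial-fraction decomposition: 73/(50*(w + 5)) - 25/(18*(w + 4)) - 23/(450*(w - 5)) - 1/(50*w).
Integrate each term: A/(w−a) contributes A·log|w−a|.

-log(w)/50 - 23*log(w - 5)/450 - 25*log(w + 4)/18 + 73*log(w + 5)/50 + C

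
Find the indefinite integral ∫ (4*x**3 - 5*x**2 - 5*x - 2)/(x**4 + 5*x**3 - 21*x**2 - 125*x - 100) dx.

29*log(x - 5)/45 + log(x + 1)/12 - 106*log(x + 4)/9 + 301*log(x + 5)/20 + C

Factor the denominator: (x - 5)*(x + 1)*(x + 4)*(x + 5).
Partial-fraction decomposition: 301/(20*(x + 5)) - 106/(9*(x + 4)) + 1/(12*(x + 1)) + 29/(45*(x - 5)).
Integrate each term: A/(x−a) contributes A·log|x−a|.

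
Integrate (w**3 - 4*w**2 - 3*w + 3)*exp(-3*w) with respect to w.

(-3*w**3 + 9*w**2 + 15*w - 4)*exp(-3*w)/9 + C

Use integration by parts with u = w**3 - 4*w**2 - 3*w + 3, dv = exp(-3*w) dw, so v = -exp(-3*w)/3.
Apply parts 3 times (tabular method): alternate signs, differentiate u down to 0, integrate dv up.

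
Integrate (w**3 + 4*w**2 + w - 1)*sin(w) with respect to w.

Use integration by parts with u = w**3 + 4*w**2 + w - 1, dv = sin(w) dw, so v = -cos(w).
Apply parts 3 times (tabular method): alternate signs, differentiate u down to 0, integrate dv up.

-w**3*cos(w) + 3*w**2*sin(w) - 4*w**2*cos(w) + 8*w*sin(w) + 5*w*cos(w) - 5*sin(w) + 9*cos(w) + C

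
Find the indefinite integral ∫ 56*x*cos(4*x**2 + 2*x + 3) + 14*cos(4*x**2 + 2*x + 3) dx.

7*sin(4*x**2 + 2*x + 3) + C

Let u = 4*x**2 + 2*x + 3, so du = (8*x + 2) dx.
Rewriting, the integral becomes 7·∫ cos(u) du = 7·sin(u).
Substituting back, u = 4*x**2 + 2*x + 3.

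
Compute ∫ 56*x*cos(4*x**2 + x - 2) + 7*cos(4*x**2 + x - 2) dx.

Let u = 4*x**2 + x - 2, so du = (8*x + 1) dx.
Rewriting, the integral becomes 7·∫ cos(u) du = 7·sin(u).
Substituting back, u = 4*x**2 + x - 2.

7*sin(4*x**2 + x - 2) + C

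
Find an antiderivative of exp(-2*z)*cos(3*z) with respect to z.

Let I denote the integral. Integrate by parts with u = cos(3*z), dv = exp(-2*z) dz, so v = -exp(-2*z)/2: I = -exp(-2*z)*cos(3*z)/2 − (3/2)·∫ exp(-2*z)*sin(3*z) dz.
Apply parts again with u = sin(3*z), dv = exp(-2*z) dz: ∫ exp(-2*z)*sin(3*z) dz = -exp(-2*z)*sin(3*z)/2 + (3/2)·I. Substituting back brings back I: I = 3*exp(-2*z)*sin(3*z)/4 - exp(-2*z)*cos(3*z)/2 − (9/4)·I.
Solving for I: (1 + 9/4)·I equals the remaining terms, so I = (4/13)·(3*exp(-2*z)*sin(3*z)/4 - exp(-2*z)*cos(3*z)/2).

3*exp(-2*z)*sin(3*z)/13 - 2*exp(-2*z)*cos(3*z)/13 + C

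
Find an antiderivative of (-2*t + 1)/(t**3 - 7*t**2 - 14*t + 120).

-11*log(t - 6)/10 + log(t - 5) + log(t + 4)/10 + C

Factor the denominator: (t - 6)*(t - 5)*(t + 4).
Partial-fraction decomposition: 1/(10*(t + 4)) + 1/(t - 5) - 11/(10*(t - 6)).
Integrate each term: A/(t−a) contributes A·log|t−a|.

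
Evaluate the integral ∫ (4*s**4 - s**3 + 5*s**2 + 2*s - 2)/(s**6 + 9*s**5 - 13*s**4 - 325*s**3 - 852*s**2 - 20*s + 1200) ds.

2579*log(s - 6)/24200 - 2*log(s - 1)/675 + 43*log(s + 2)/216 - 579*log(s + 4)/50 + 12281*log(s + 5)/1089 - 1369/(99*s + 495) + C

Factor the denominator: (s - 6)*(s - 1)*(s + 2)*(s + 4)*(s + 5)**2.
Partial-fraction decomposition: 12281/(1089*(s + 5)) + 1369/(99*(s + 5)**2) - 579/(50*(s + 4)) + 43/(216*(s + 2)) - 2/(675*(s - 1)) + 2579/(24200*(s - 6)).
Integrate each term; A/(s−a) gives A·log|s−a|; A/(s−a)² gives −A/(s−a).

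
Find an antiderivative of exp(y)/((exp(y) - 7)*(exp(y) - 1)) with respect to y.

Let u = e^y, du = e^y dy.
The integral becomes ∫ du/((u-1)(u-7)); decompose into partial fractions.

log(exp(y) - 7)/6 - log(exp(y) - 1)/6 + C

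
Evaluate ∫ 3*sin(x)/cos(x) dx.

Let u = cos(x), so du = (-sin(x)) dx.
Rewriting, the integral becomes -3·∫ 1/u du = -3·log(u).
Substituting back, u = cos(x).

-3*log(cos(x)) + C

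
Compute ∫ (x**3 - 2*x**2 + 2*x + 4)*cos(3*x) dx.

x**3*sin(3*x)/3 - 2*x**2*sin(3*x)/3 + x**2*cos(3*x)/3 + 4*x*sin(3*x)/9 - 4*x*cos(3*x)/9 + 40*sin(3*x)/27 + 4*cos(3*x)/27 + C

Use integration by parts with u = x**3 - 2*x**2 + 2*x + 4, dv = cos(3*x) dx, so v = sin(3*x)/3.
Apply parts 3 times (tabular method): alternate signs, differentiate u down to 0, integrate dv up.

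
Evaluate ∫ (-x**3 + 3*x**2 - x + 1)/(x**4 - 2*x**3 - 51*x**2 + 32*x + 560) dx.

Factor the denominator: (x - 7)*(x - 4)*(x + 4)*(x + 5).
Partial-fraction decomposition: -103/(54*(x + 5)) + 117/(88*(x + 4)) + 19/(216*(x - 4)) - 101/(198*(x - 7)).
Integrate each term: A/(x−a) contributes A·log|x−a|.

-101*log(x - 7)/198 + 19*log(x - 4)/216 + 117*log(x + 4)/88 - 103*log(x + 5)/54 + C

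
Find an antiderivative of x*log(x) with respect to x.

Use integration by parts with u = log(x), dv = x dx.
Then du = 1/x dx and v = x**2/2.

x**2*log(x)/2 - x**2/4 + C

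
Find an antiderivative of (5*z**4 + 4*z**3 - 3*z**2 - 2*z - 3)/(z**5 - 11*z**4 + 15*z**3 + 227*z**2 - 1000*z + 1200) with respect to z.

3537*log(z - 5)/20 - 11537*log(z - 4)/81 - 477*log(z - 3)/16 + 2557*log(z + 5)/6480 + 1477/(9*z - 36) + C

Factor the denominator: (z - 5)*(z - 4)**2*(z - 3)*(z + 5).
Partial-fraction decomposition: 2557/(6480*(z + 5)) - 477/(16*(z - 3)) - 11537/(81*(z - 4)) - 1477/(9*(z - 4)**2) + 3537/(20*(z - 5)).
Integrate each term; A/(z−a) gives A·log|z−a|; A/(z−a)² gives −A/(z−a).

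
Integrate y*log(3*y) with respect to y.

Use integration by parts with u = log(3*y), dv = y dy.
Then du = 1/y dy and v = y**2/2.

y**2*(log(y) + log(3))/2 - y**2/4 + C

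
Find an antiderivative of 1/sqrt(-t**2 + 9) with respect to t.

Substitute t = 3·sin(θ), so dt = 3·cos(θ) dθ and the radical becomes sqrt(-t**2 + 9) = 3·cos(θ) by the Pythagorean identity.
Integrate the resulting trig expression in θ, then back-substitute θ = asin(t/3), sin(θ) = t/3, cos(θ) = sqrt(-t**2 + 9)/3 (absorbing any constant into C).

asin(t/3) + C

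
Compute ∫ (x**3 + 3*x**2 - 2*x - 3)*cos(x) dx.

x**3*sin(x) + 3*x**2*sin(x) + 3*x**2*cos(x) - 8*x*sin(x) + 6*x*cos(x) - 9*sin(x) - 8*cos(x) + C

Use integration by parts with u = x**3 + 3*x**2 - 2*x - 3, dv = cos(x) dx, so v = sin(x).
Apply parts 3 times (tabular method): alternate signs, differentiate u down to 0, integrate dv up.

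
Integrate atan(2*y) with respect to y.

y*atan(2*y) - log(4*y**2 + 1)/4 + C

Use integration by parts with u = arctan(2*y), dv = dy.
Then du = 2/(4*y**2 + 1) dy.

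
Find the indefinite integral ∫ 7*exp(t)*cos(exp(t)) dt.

7*sin(exp(t)) + C

Let u = exp(t), so du = (exp(t)) dt.
Rewriting, the integral becomes 7·∫ cos(u) du = 7·sin(u).
Substituting back, u = exp(t).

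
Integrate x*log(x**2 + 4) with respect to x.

Let u = x**2 + 4, so du = (2*x) dx.
The integral becomes (1/2)·∫ log(u) du; integrate by parts with u′=log(u), dv′=du.

x**2*log(x**2 + 4)/2 - x**2/2 + 2*log(x**2 + 4) + C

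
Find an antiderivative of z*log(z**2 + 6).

Let u = z**2 + 6, so du = (2*z) dz.
The integral becomes (1/2)·∫ log(u) du; integrate by parts with u′=log(u), dv′=du.

z**2*log(z**2 + 6)/2 - z**2/2 + 3*log(z**2 + 6) + C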